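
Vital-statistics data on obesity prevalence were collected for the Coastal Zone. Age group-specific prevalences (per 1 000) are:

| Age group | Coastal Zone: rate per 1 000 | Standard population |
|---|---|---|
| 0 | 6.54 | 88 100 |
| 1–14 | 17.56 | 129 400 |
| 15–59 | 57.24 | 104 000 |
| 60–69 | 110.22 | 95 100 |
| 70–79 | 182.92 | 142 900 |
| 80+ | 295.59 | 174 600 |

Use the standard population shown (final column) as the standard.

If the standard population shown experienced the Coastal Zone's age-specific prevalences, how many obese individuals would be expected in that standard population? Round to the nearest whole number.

Expected obese individuals = Σ (standard pop × age-specific rate ÷ 1 000)
= 88 100×6.54/1 000 + 129 400×17.56/1 000 + 104 000×57.24/1 000 + 95 100×110.22/1 000 + 142 900×182.92/1 000 + 174 600×295.59/1 000
= 576.17 + 2272.26 + 5952.96 + 10481.92 + 26139.27 + 51610.01 = 97032.60.

97033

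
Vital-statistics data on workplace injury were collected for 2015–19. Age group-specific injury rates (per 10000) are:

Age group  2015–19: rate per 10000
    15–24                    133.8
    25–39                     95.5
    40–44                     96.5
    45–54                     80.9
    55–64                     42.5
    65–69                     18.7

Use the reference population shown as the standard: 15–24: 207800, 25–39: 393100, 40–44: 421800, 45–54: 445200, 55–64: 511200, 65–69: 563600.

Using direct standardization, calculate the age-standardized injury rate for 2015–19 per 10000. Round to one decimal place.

68.6

Standard total = 2542700; weights = 0.0817, 0.1546, 0.1659, 0.1751, 0.2010, 0.2217.
Standardized rate: 0.0817×133.8 + 0.1546×95.5 + 0.1659×96.5 + 0.1751×80.9 + 0.2010×42.5 + 0.2217×18.7 = 68.5611 per 10000.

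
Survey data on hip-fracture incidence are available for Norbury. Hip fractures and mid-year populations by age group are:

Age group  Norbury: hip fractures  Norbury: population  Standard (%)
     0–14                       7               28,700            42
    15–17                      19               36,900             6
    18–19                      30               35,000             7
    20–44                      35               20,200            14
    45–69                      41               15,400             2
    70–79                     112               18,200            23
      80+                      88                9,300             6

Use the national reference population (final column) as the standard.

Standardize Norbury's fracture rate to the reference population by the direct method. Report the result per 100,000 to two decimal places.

247.23

Age-specific rates per 100,000 for Norbury: 24.39, 51.49, 85.71, 173.27, 266.23, 615.38, 946.24.
Standard weights: 0.42, 0.06, 0.07, 0.14, 0.02, 0.23, 0.06.
Standardized rate: 0.4200×24.39 + 0.0600×51.49 + 0.0700×85.71 + 0.1400×173.27 + 0.0200×266.23 + 0.2300×615.38 + 0.0600×946.24 = 247.2281 per 100,000.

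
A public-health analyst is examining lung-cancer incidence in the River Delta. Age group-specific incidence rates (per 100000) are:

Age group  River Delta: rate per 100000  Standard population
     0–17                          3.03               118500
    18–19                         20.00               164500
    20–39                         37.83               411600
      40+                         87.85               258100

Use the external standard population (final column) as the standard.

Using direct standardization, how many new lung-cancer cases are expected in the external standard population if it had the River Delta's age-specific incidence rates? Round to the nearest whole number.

Expected new lung-cancer cases = Σ (standard pop × age-specific rate ÷ 100000)
= 118500×3.03/100000 + 164500×20.00/100000 + 411600×37.83/100000 + 258100×87.85/100000
= 3.59 + 32.90 + 155.71 + 226.74 = 418.94.

419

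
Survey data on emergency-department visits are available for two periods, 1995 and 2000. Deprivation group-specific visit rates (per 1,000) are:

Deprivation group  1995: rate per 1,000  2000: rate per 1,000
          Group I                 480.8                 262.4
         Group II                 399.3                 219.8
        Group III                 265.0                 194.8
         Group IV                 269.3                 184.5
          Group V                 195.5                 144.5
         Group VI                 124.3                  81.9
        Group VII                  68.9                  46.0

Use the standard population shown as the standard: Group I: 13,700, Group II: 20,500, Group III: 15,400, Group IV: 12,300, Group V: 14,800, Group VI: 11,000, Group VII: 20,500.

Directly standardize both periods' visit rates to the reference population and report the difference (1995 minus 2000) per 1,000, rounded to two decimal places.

96.92

Standard total = 108,200; weights = 0.1266, 0.1895, 0.1423, 0.1137, 0.1368, 0.1017, 0.1895.
1995: 0.1266×480.8 + 0.1895×399.3 + 0.1423×265.0 + 0.1137×269.3 + 0.1368×195.5 + 0.1017×124.3 + 0.1895×68.9 = 257.2934 per 1,000.
2000: 0.1266×262.4 + 0.1895×219.8 + 0.1423×194.8 + 0.1137×184.5 + 0.1368×144.5 + 0.1017×81.9 + 0.1895×46.0 = 160.3748 per 1,000.
Difference = 257.2934 − 160.3748 = 96.9187.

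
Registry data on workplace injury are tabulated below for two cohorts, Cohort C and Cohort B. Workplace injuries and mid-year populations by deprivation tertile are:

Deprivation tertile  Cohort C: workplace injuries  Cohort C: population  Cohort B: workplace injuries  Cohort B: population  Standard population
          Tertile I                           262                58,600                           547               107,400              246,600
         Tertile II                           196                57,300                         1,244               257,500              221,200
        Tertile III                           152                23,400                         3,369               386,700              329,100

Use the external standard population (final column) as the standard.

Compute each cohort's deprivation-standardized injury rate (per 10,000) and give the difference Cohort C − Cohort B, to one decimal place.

Deprivation-specific rates per 10,000 for Cohort C: 44.71, 34.21, 64.96.
For Cohort B: 50.93, 48.31, 87.12.
Standard total = 796,900; weights = 0.3094, 0.2776, 0.4130.
Cohort C: 0.3094×44.71 + 0.2776×34.21 + 0.4130×64.96 = 50.1559 per 10,000.
Cohort B: 0.3094×50.93 + 0.2776×48.31 + 0.4130×87.12 = 65.1496 per 10,000.
Difference = 50.1559 − 65.1496 = -14.9937.

-15.0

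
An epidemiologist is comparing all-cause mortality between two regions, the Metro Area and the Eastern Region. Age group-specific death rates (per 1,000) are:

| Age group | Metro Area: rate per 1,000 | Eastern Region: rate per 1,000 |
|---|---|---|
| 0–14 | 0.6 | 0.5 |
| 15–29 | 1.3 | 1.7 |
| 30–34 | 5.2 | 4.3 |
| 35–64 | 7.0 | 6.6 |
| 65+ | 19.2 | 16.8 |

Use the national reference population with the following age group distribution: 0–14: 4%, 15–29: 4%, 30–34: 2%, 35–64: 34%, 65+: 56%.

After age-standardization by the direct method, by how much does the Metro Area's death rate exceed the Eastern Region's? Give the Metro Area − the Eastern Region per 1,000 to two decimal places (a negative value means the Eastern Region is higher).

1.49

Standard weights: 0.04, 0.04, 0.02, 0.34, 0.56.
The Metro Area: 0.0400×0.6 + 0.0400×1.3 + 0.0200×5.2 + 0.3400×7.0 + 0.5600×19.2 = 13.3120 per 1,000.
The Eastern Region: 0.0400×0.5 + 0.0400×1.7 + 0.0200×4.3 + 0.3400×6.6 + 0.5600×16.8 = 11.8260 per 1,000.
Difference = 13.3120 − 11.8260 = 1.4860.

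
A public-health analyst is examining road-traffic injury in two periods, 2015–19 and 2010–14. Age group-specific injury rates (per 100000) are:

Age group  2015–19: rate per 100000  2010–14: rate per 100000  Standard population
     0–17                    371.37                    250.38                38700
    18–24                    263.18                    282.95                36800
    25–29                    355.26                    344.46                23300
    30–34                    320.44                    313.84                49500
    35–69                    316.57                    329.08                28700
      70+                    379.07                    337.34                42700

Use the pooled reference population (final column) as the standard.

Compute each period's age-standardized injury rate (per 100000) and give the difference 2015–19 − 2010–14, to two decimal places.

Standard total = 219700; weights = 0.1761, 0.1675, 0.1061, 0.2253, 0.1306, 0.1944.
2015–19: 0.1761×371.37 + 0.1675×263.18 + 0.1061×355.26 + 0.2253×320.44 + 0.1306×316.57 + 0.1944×379.07 = 334.4025 per 100000.
2010–14: 0.1761×250.38 + 0.1675×282.95 + 0.1061×344.46 + 0.2253×313.84 + 0.1306×329.08 + 0.1944×337.34 = 307.2930 per 100000.
Difference = 334.4025 − 307.2930 = 27.1095.

27.11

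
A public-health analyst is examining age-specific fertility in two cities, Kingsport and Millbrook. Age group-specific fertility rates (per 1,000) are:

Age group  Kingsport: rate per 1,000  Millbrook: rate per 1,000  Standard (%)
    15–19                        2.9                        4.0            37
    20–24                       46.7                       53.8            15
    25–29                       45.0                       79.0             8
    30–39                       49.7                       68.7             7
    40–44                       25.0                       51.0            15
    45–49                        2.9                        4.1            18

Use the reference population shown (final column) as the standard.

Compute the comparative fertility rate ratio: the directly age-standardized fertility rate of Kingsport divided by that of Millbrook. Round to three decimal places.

0.668

Standard weights: 0.37, 0.15, 0.08, 0.07, 0.15, 0.18.
Kingsport: 0.3700×2.9 + 0.1500×46.7 + 0.0800×45.0 + 0.0700×49.7 + 0.1500×25.0 + 0.1800×2.9 = 19.4290 per 1,000.
Millbrook: 0.3700×4.0 + 0.1500×53.8 + 0.0800×79.0 + 0.0700×68.7 + 0.1500×51.0 + 0.1800×4.1 = 29.0670 per 1,000.
Ratio = 19.4290 ÷ 29.0670 = 0.66842.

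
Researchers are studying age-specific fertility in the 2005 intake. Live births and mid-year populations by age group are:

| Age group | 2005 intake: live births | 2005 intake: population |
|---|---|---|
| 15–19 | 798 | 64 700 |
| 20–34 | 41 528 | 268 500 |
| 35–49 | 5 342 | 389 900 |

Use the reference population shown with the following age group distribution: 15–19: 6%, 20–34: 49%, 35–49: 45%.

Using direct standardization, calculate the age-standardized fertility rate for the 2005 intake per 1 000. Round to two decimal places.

82.69

Age-specific rates per 1 000 for the 2005 intake: 12.334, 154.667, 13.701.
Standard weights: 0.06, 0.49, 0.45.
Standardized rate: 0.0600×12.334 + 0.4900×154.667 + 0.4500×13.701 = 82.6921 per 1 000.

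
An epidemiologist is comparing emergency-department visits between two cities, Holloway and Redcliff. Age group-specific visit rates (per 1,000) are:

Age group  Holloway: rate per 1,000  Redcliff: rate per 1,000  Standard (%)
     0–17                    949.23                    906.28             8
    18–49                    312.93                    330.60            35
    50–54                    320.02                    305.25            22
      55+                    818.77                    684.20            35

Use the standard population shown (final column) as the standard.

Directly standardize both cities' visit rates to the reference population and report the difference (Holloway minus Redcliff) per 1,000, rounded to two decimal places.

47.60

Standard weights: 0.08, 0.35, 0.22, 0.35.
Holloway: 0.0800×949.23 + 0.3500×312.93 + 0.2200×320.02 + 0.3500×818.77 = 542.4378 per 1,000.
Redcliff: 0.0800×906.28 + 0.3500×330.60 + 0.2200×305.25 + 0.3500×684.20 = 494.8374 per 1,000.
Difference = 542.4378 − 494.8374 = 47.6004.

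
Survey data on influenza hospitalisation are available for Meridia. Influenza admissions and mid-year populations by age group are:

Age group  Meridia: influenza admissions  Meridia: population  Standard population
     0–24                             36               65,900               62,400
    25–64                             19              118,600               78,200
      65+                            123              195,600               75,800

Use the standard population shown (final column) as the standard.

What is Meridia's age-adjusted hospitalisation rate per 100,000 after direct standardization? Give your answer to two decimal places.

43.57

Age-specific rates per 100,000 for Meridia: 54.63, 16.02, 62.88.
Standard total = 216,400; weights = 0.2884, 0.3614, 0.3503.
Standardized rate: 0.2884×54.63 + 0.3614×16.02 + 0.3503×62.88 = 43.5682 per 100,000.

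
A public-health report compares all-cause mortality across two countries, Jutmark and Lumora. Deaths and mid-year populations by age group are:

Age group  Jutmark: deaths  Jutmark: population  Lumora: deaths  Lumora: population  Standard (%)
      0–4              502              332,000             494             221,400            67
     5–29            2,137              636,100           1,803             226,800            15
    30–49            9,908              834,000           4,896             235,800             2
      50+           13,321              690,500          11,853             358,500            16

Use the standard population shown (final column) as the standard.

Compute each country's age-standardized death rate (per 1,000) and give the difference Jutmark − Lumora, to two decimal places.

Age-specific rates per 1,000 for Jutmark: 1.512, 3.360, 11.880, 19.292.
For Lumora: 2.231, 7.950, 20.763, 33.063.
Standard weights: 0.67, 0.15, 0.02, 0.16.
Jutmark: 0.6700×1.512 + 0.1500×3.360 + 0.0200×11.880 + 0.1600×19.292 = 4.8413 per 1,000.
Lumora: 0.6700×2.231 + 0.1500×7.950 + 0.0200×20.763 + 0.1600×33.063 = 8.3927 per 1,000.
Difference = 4.8413 − 8.3927 = -3.5514.

-3.55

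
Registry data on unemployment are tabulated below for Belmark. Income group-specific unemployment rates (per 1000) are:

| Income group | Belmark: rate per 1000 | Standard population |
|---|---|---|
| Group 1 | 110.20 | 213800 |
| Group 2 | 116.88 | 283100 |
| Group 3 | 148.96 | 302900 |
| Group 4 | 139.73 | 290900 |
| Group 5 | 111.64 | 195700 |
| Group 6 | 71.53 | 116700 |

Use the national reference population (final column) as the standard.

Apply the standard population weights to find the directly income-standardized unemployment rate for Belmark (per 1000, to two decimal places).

Standard total = 1403100; weights = 0.1524, 0.2018, 0.2159, 0.2073, 0.1395, 0.0832.
Standardized rate: 0.1524×110.20 + 0.2018×116.88 + 0.2159×148.96 + 0.2073×139.73 + 0.1395×111.64 + 0.0832×71.53 = 123.0222 per 1000.

123.02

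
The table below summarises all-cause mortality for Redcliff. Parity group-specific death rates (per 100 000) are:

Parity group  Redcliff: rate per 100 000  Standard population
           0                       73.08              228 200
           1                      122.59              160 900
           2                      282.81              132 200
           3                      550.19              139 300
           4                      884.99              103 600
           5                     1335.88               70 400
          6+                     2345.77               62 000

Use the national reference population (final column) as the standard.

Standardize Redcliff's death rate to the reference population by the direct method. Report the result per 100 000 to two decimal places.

Standard total = 896 600; weights = 0.2545, 0.1795, 0.1474, 0.1554, 0.1155, 0.0785, 0.0692.
Standardized rate: 0.2545×73.08 + 0.1795×122.59 + 0.1474×282.81 + 0.1554×550.19 + 0.1155×884.99 + 0.0785×1335.88 + 0.0692×2345.77 = 537.1394 per 100 000.

537.14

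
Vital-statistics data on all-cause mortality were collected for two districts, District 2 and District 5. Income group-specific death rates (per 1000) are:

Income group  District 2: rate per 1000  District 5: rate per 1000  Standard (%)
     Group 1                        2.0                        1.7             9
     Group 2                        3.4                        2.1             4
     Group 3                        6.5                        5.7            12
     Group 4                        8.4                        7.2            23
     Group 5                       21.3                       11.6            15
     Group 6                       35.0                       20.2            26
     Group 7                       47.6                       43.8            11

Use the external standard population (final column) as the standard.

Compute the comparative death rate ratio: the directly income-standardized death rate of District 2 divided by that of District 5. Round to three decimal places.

1.429

Standard weights: 0.09, 0.04, 0.12, 0.23, 0.15, 0.26, 0.11.
District 2: 0.0900×2.0 + 0.0400×3.4 + 0.1200×6.5 + 0.2300×8.4 + 0.1500×21.3 + 0.2600×35.0 + 0.1100×47.6 = 20.5590 per 1000.
District 5: 0.0900×1.7 + 0.0400×2.1 + 0.1200×5.7 + 0.2300×7.2 + 0.1500×11.6 + 0.2600×20.2 + 0.1100×43.8 = 14.3870 per 1000.
Ratio = 20.5590 ÷ 14.3870 = 1.42900.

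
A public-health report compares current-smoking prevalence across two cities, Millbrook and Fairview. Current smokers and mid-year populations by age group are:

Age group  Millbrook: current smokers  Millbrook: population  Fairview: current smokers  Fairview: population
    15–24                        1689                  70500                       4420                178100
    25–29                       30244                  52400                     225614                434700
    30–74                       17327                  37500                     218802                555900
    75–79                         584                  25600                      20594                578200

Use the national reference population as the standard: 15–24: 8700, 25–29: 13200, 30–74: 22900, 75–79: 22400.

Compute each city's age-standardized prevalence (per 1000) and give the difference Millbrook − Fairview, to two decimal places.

Age-specific rates per 1000 for Millbrook: 23.957, 577.176, 462.053, 22.812.
For Fairview: 24.818, 519.011, 393.600, 35.617.
Standard total = 67200; weights = 0.1295, 0.1964, 0.3408, 0.3333.
Millbrook: 0.1295×23.957 + 0.1964×577.176 + 0.3408×462.053 + 0.3333×22.812 = 281.5352 per 1000.
Fairview: 0.1295×24.818 + 0.1964×519.011 + 0.3408×393.600 + 0.3333×35.617 = 251.1624 per 1000.
Difference = 281.5352 − 251.1624 = 30.3728.

30.37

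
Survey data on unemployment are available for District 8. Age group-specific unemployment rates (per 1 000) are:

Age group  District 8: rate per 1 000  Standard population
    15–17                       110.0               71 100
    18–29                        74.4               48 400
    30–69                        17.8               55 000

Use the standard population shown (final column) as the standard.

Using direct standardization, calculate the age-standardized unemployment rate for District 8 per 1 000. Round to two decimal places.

71.07

Standard total = 174 500; weights = 0.4074, 0.2774, 0.3152.
Standardized rate: 0.4074×110.0 + 0.2774×74.4 + 0.3152×17.8 = 71.0657 per 1 000.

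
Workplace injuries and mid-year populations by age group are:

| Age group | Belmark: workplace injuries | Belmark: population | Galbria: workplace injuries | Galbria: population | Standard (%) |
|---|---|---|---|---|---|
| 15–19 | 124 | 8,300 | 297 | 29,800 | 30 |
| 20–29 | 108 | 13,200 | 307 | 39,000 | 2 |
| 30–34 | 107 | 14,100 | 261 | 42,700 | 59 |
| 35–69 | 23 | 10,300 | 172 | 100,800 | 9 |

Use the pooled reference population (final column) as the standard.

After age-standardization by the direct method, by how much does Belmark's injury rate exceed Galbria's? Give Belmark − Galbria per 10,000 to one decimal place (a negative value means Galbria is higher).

Age-specific rates per 10,000 for Belmark: 149.40, 81.82, 75.89, 22.33.
For Galbria: 99.66, 78.72, 61.12, 17.06.
Standard weights: 0.30, 0.02, 0.59, 0.09.
Belmark: 0.3000×149.40 + 0.0200×81.82 + 0.5900×75.89 + 0.0900×22.33 = 93.2384 per 10,000.
Galbria: 0.3000×99.66 + 0.0200×78.72 + 0.5900×61.12 + 0.0900×17.06 = 69.0726 per 10,000.
Difference = 93.2384 − 69.0726 = 24.1658.

24.2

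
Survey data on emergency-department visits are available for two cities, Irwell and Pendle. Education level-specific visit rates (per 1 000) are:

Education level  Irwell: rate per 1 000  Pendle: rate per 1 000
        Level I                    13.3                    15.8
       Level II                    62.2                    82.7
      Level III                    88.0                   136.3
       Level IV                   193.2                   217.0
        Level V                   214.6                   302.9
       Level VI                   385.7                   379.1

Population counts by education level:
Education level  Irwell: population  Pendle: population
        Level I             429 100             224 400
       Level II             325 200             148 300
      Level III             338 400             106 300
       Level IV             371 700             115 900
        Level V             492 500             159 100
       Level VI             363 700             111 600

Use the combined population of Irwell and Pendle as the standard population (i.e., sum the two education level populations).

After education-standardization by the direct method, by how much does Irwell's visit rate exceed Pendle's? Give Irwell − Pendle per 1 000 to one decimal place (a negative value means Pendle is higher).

Combined standard total = 3 186 200; weights = 0.2051, 0.1486, 0.1396, 0.1530, 0.2045, 0.1492.
Irwell: 0.2051×13.3 + 0.1486×62.2 + 0.1396×88.0 + 0.1530×193.2 + 0.2045×214.6 + 0.1492×385.7 = 155.2438 per 1 000.
Pendle: 0.2051×15.8 + 0.1486×82.7 + 0.1396×136.3 + 0.1530×217.0 + 0.2045×302.9 + 0.1492×379.1 = 186.2599 per 1 000.
Difference = 155.2438 − 186.2599 = -31.0162.

-31.0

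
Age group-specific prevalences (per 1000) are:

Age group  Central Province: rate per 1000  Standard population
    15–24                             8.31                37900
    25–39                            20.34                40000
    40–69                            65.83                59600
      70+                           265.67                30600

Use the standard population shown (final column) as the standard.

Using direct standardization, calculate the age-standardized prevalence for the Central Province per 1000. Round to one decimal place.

Standard total = 168100; weights = 0.2255, 0.2380, 0.3546, 0.1820.
Standardized rate: 0.2255×8.31 + 0.2380×20.34 + 0.3546×65.83 + 0.1820×265.67 = 78.4147 per 1000.

78.4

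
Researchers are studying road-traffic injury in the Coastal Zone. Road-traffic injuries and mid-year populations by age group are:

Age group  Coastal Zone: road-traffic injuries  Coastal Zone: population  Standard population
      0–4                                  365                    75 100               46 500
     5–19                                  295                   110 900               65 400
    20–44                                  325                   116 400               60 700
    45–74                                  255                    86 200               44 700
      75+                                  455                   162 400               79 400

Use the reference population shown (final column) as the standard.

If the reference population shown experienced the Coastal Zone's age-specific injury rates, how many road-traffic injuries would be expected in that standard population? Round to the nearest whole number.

Age-specific rates per 100 000 for the Coastal Zone: 486.02, 266.01, 279.21, 295.82, 280.17.
Expected road-traffic injuries = Σ (standard pop × age-specific rate ÷ 100 000)
= 46 500×486.02/100 000 + 65 400×266.01/100 000 + 60 700×279.21/100 000 + 44 700×295.82/100 000 + 79 400×280.17/100 000
= 226.00 + 173.97 + 169.48 + 132.23 + 222.46 = 924.14.

924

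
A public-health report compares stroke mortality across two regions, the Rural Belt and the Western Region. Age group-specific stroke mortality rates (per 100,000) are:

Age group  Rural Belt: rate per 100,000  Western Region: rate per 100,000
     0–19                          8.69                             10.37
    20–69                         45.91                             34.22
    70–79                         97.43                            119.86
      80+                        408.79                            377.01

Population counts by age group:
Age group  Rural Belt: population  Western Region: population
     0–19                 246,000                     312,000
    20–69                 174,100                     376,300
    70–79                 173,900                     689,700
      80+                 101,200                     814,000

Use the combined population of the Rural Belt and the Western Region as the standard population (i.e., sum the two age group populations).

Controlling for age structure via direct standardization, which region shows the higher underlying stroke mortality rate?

Rural Belt

Combined standard total = 2,887,200; weights = 0.1933, 0.1906, 0.2991, 0.3170.
The Rural Belt: 0.1933×8.69 + 0.1906×45.91 + 0.2991×97.43 + 0.3170×408.79 = 169.1546 per 100,000.
The Western Region: 0.1933×10.37 + 0.1906×34.22 + 0.2991×119.86 + 0.3170×377.01 = 163.8860 per 100,000.
The crude rates (98.45 vs 185.07) would put the Western Region higher, but that reflects its age composition; once standardized to a common age structure, the Rural Belt has the higher underlying rate.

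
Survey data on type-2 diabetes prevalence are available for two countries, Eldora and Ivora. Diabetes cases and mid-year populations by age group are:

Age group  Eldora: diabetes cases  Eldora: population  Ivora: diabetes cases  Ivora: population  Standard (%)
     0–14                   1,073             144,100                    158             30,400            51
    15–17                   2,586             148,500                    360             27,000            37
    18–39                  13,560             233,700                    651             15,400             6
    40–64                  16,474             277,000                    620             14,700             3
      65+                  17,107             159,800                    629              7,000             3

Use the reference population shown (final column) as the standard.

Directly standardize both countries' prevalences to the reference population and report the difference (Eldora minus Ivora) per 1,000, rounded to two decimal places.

Age-specific rates per 1,000 for Eldora: 7.446, 17.414, 58.023, 59.473, 107.053.
For Ivora: 5.197, 13.333, 42.273, 42.177, 89.857.
Standard weights: 0.51, 0.37, 0.06, 0.03, 0.03.
Eldora: 0.5100×7.446 + 0.3700×17.414 + 0.0600×58.023 + 0.0300×59.473 + 0.0300×107.053 = 18.7180 per 1,000.
Ivora: 0.5100×5.197 + 0.3700×13.333 + 0.0600×42.273 + 0.0300×42.177 + 0.0300×89.857 = 14.0814 per 1,000.
Difference = 18.7180 − 14.0814 = 4.6366.

4.64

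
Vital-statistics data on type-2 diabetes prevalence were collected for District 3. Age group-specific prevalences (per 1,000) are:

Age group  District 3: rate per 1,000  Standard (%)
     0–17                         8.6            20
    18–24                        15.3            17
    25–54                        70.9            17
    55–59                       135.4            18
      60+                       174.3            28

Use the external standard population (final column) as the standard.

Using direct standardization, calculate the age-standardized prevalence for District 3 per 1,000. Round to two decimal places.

Standard weights: 0.20, 0.17, 0.17, 0.18, 0.28.
Standardized rate: 0.2000×8.6 + 0.1700×15.3 + 0.1700×70.9 + 0.1800×135.4 + 0.2800×174.3 = 89.5500 per 1,000.

89.55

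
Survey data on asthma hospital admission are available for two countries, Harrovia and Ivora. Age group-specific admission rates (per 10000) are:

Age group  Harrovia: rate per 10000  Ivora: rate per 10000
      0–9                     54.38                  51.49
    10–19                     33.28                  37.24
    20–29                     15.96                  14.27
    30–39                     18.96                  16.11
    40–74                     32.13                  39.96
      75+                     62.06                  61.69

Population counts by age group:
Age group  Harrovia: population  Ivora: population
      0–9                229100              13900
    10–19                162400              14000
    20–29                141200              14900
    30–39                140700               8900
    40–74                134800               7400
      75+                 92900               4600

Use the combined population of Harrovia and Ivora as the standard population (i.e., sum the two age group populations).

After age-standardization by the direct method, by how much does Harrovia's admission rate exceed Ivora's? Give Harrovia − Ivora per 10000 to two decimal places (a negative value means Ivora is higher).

Combined standard total = 964800; weights = 0.2519, 0.1828, 0.1618, 0.1551, 0.1474, 0.1011.
Harrovia: 0.2519×54.38 + 0.1828×33.28 + 0.1618×15.96 + 0.1551×18.96 + 0.1474×32.13 + 0.1011×62.06 = 36.3106 per 10000.
Ivora: 0.2519×51.49 + 0.1828×37.24 + 0.1618×14.27 + 0.1551×16.11 + 0.1474×39.96 + 0.1011×61.69 = 36.7080 per 10000.
Difference = 36.3106 − 36.7080 = -0.3974.

-0.40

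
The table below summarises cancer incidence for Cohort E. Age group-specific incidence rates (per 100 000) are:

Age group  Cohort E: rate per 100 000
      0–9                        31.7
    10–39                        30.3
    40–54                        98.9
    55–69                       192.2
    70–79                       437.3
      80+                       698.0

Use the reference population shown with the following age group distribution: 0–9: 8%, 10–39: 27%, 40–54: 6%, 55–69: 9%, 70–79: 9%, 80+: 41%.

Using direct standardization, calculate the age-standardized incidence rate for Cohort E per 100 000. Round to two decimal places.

Standard weights: 0.08, 0.27, 0.06, 0.09, 0.09, 0.41.
Standardized rate: 0.0800×31.7 + 0.2700×30.3 + 0.0600×98.9 + 0.0900×192.2 + 0.0900×437.3 + 0.4100×698.0 = 359.4860 per 100 000.

359.49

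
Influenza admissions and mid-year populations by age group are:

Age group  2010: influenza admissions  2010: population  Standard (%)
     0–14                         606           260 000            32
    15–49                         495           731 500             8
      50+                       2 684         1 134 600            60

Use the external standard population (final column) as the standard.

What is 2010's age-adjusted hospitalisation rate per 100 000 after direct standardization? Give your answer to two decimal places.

Age-specific rates per 100 000 for 2010: 233.08, 67.67, 236.56.
Standard weights: 0.32, 0.08, 0.60.
Standardized rate: 0.3200×233.08 + 0.0800×67.67 + 0.6000×236.56 = 221.9336 per 100 000.

221.93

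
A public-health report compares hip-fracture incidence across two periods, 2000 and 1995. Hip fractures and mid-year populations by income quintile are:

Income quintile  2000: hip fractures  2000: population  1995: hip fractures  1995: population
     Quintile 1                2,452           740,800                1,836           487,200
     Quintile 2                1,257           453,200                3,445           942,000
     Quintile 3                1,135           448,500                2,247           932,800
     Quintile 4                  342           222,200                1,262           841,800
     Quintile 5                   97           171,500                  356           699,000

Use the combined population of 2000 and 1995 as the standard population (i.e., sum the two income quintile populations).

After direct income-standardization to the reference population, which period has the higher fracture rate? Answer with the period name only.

1995

Income-specific rates per 100,000 for 2000: 330.99, 277.36, 253.07, 153.92, 56.56.
For 1995: 376.85, 365.71, 240.89, 149.92, 50.93.
Combined standard total = 5,939,000; weights = 0.2068, 0.2349, 0.2326, 0.1792, 0.1466.
2000: 0.2068×330.99 + 0.2349×277.36 + 0.2326×253.07 + 0.1792×153.92 + 0.1466×56.56 = 228.3204 per 100,000.
1995: 0.2068×376.85 + 0.2349×365.71 + 0.2326×240.89 + 0.1792×149.92 + 0.1466×50.93 = 254.1830 per 100,000.
The crude rates (259.45 vs 234.34) would put 2000 higher, but that reflects its income composition; once standardized to a common income structure, 1995 has the higher underlying rate.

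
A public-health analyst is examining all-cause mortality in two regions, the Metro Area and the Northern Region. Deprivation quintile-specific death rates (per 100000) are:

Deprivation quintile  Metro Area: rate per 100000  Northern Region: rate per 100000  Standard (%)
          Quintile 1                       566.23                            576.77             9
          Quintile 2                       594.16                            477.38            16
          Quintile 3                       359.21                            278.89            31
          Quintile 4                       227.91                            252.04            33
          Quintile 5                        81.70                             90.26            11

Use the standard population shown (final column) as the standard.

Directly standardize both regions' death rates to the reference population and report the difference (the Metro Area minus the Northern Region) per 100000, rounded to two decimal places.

33.73

Standard weights: 0.09, 0.16, 0.31, 0.33, 0.11.
The Metro Area: 0.0900×566.23 + 0.1600×594.16 + 0.3100×359.21 + 0.3300×227.91 + 0.1100×81.70 = 341.5787 per 100000.
The Northern Region: 0.0900×576.77 + 0.1600×477.38 + 0.3100×278.89 + 0.3300×252.04 + 0.1100×90.26 = 307.8478 per 100000.
Difference = 341.5787 − 307.8478 = 33.7309.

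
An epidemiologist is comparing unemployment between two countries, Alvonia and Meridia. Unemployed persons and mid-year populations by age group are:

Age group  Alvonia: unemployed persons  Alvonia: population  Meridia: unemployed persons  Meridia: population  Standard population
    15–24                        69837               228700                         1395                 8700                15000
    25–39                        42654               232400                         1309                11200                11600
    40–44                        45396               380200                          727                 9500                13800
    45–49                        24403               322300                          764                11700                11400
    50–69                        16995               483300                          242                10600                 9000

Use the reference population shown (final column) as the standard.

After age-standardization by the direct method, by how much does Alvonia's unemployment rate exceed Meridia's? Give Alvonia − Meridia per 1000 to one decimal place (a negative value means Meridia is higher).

62.0

Age-specific rates per 1000 for Alvonia: 305.365, 183.537, 119.400, 75.715, 35.164.
For Meridia: 160.345, 116.875, 76.526, 65.299, 22.830.
Standard total = 60800; weights = 0.2467, 0.1908, 0.2270, 0.1875, 0.1480.
Alvonia: 0.2467×305.365 + 0.1908×183.537 + 0.2270×119.400 + 0.1875×75.715 + 0.1480×35.164 = 156.8563 per 1000.
Meridia: 0.2467×160.345 + 0.1908×116.875 + 0.2270×76.526 + 0.1875×65.299 + 0.1480×22.830 = 94.8498 per 1000.
Difference = 156.8563 − 94.8498 = 62.0065.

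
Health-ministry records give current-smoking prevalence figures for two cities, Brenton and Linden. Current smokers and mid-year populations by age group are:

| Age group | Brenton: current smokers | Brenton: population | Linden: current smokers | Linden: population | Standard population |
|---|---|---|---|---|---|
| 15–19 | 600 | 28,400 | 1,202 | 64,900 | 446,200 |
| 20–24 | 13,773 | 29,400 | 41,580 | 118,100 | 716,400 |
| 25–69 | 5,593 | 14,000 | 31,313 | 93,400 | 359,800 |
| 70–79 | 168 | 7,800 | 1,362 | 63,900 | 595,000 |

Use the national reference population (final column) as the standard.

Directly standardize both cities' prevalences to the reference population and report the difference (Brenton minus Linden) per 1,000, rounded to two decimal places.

50.91

Age-specific rates per 1,000 for Brenton: 21.127, 468.469, 399.500, 21.538.
For Linden: 18.521, 352.075, 335.257, 21.315.
Standard total = 2,117,400; weights = 0.2107, 0.3383, 0.1699, 0.2810.
Brenton: 0.2107×21.127 + 0.3383×468.469 + 0.1699×399.500 + 0.2810×21.538 = 236.8913 per 1,000.
Linden: 0.2107×18.521 + 0.3383×352.075 + 0.1699×335.257 + 0.2810×21.315 = 185.9818 per 1,000.
Difference = 236.8913 − 185.9818 = 50.9096.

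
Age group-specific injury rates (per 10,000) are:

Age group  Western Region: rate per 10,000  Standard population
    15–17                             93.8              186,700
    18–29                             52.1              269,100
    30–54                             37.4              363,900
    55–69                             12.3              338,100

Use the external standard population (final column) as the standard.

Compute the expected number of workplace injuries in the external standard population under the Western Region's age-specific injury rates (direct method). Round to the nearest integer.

Expected workplace injuries = Σ (standard pop × age-specific rate ÷ 10,000)
= 186,700×93.8/10,000 + 269,100×52.1/10,000 + 363,900×37.4/10,000 + 338,100×12.3/10,000
= 1751.25 + 1402.01 + 1360.99 + 415.86 = 4930.11.

4930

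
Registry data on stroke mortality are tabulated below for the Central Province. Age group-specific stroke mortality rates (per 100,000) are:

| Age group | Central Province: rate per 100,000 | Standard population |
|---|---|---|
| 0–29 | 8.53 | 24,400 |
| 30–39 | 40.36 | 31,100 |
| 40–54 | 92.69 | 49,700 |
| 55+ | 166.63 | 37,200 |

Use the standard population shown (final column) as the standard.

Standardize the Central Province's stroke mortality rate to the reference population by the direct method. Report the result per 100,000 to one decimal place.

86.2

Standard total = 142,400; weights = 0.1713, 0.2184, 0.3490, 0.2612.
Standardized rate: 0.1713×8.53 + 0.2184×40.36 + 0.3490×92.69 + 0.2612×166.63 = 86.1563 per 100,000.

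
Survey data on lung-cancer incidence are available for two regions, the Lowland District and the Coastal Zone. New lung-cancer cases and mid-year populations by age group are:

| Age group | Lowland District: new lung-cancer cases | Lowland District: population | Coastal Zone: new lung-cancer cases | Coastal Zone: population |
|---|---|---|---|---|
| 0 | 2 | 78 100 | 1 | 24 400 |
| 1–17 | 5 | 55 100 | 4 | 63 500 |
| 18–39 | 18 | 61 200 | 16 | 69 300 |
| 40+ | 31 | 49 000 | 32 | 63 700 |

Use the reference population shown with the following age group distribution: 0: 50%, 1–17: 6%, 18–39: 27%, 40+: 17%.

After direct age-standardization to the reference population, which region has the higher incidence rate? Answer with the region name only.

Age-specific rates per 100 000 for the Lowland District: 2.56, 9.07, 29.41, 63.27.
For the Coastal Zone: 4.10, 6.30, 23.09, 50.24.
Standard weights: 0.50, 0.06, 0.27, 0.17.
The Lowland District: 0.5000×2.56 + 0.0600×9.07 + 0.2700×29.41 + 0.1700×63.27 = 20.5212 per 100 000.
The Coastal Zone: 0.5000×4.10 + 0.0600×6.30 + 0.2700×23.09 + 0.1700×50.24 = 17.2009 per 100 000.
The crude rates (23.01 vs 23.99) would put the Coastal Zone higher, but that reflects its age composition; once standardized to a common age structure, the Lowland District has the higher underlying rate.

Lowland District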